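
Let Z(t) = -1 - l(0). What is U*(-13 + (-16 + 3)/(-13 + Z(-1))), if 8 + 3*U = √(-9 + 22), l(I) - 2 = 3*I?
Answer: 65/2 - 65*√13/16 ≈ 17.852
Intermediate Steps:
l(I) = 2 + 3*I
Z(t) = -3 (Z(t) = -1 - (2 + 3*0) = -1 - (2 + 0) = -1 - 1*2 = -1 - 2 = -3)
U = -8/3 + √13/3 (U = -8/3 + √(-9 + 22)/3 = -8/3 + √13/3 ≈ -1.4648)
U*(-13 + (-16 + 3)/(-13 + Z(-1))) = (-8/3 + √13/3)*(-13 + (-16 + 3)/(-13 - 3)) = (-8/3 + √13/3)*(-13 - 13/(-16)) = (-8/3 + √13/3)*(-13 - 13*(-1/16)) = (-8/3 + √13/3)*(-13 + 13/16) = (-8/3 + √13/3)*(-195/16) = 65/2 - 65*√13/16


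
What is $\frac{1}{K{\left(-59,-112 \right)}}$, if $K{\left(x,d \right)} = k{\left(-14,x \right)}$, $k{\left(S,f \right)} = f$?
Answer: $- \frac{1}{59} \approx -0.016949$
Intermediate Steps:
$K{\left(x,d \right)} = x$
$\frac{1}{K{\left(-59,-112 \right)}} = \frac{1}{-59} = - \frac{1}{59}$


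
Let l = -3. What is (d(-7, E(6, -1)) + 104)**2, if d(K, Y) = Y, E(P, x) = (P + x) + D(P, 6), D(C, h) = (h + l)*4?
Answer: 14641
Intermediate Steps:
D(C, h) = -12 + 4*h (D(C, h) = (h - 3)*4 = (-3 + h)*4 = -12 + 4*h)
E(P, x) = 12 + P + x (E(P, x) = (P + x) + (-12 + 4*6) = (P + x) + (-12 + 24) = (P + x) + 12 = 12 + P + x)
(d(-7, E(6, -1)) + 104)**2 = ((12 + 6 - 1) + 104)**2 = (17 + 104)**2 = 121**2 = 14641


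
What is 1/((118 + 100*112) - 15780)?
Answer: -1/4462 ≈ -0.00022411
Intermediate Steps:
1/((118 + 100*112) - 15780) = 1/((118 + 11200) - 15780) = 1/(11318 - 15780) = 1/(-4462) = -1/4462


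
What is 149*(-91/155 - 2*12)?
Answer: -567839/155 ≈ -3663.5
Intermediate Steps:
149*(-91/155 - 2*12) = 149*(-91*1/155 - 24) = 149*(-91/155 - 24) = 149*(-3811/155) = -567839/155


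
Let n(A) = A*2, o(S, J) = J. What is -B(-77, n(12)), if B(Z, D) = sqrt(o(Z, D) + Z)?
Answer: -I*sqrt(53) ≈ -7.2801*I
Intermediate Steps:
n(A) = 2*A
B(Z, D) = sqrt(D + Z)
-B(-77, n(12)) = -sqrt(2*12 - 77) = -sqrt(24 - 77) = -sqrt(-53) = -I*sqrt(53)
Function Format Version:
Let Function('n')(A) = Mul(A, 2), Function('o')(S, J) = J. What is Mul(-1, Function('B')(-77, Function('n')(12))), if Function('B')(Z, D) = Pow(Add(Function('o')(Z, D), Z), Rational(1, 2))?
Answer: Mul(-1, I, Pow(53, Rational(1, 2))) ≈ Mul(-7.2801, I)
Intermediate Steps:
Function('n')(A) = Mul(2, A)
Function('B')(Z, D) = Pow(Add(D, Z), Rational(1, 2))
Mul(-1, Function('B')(-77, Function('n')(12))) = Mul(-1, Pow(Add(Mul(2, 12), -77), Rational(1, 2))) = Mul(-1, Pow(Add(24, -77), Rational(1, 2))) = Mul(-1, Pow(-53, Rational(1, 2))) = Mul(-1, Mul(I, Pow(53, Rational(1, 2)))) = Mul(-1, I, Pow(53, Rational(1, 2)))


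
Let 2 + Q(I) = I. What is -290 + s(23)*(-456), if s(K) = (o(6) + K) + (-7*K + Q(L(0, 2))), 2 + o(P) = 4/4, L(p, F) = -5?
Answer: 66286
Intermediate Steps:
Q(I) = -2 + I
o(P) = -1 (o(P) = -2 + 4/4 = -2 + 4*(¼) = -2 + 1 = -1)
s(K) = -8 - 6*K (s(K) = (-1 + K) + (-7*K + (-2 - 5)) = (-1 + K) + (-7*K - 7) = (-1 + K) + (-7 - 7*K) = -8 - 6*K)
-290 + s(23)*(-456) = -290 + (-8 - 6*23)*(-456) = -290 + (-8 - 138)*(-456) = -290 - 146*(-456) = -290 + 66576 = 66286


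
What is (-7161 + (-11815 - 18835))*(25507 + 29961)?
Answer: -2097300548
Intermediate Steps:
(-7161 + (-11815 - 18835))*(25507 + 29961) = (-7161 - 30650)*55468 = -37811*55468 = -2097300548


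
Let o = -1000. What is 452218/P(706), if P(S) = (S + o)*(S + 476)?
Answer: -226109/173754 ≈ -1.3013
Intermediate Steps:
P(S) = (-1000 + S)*(476 + S) (P(S) = (S - 1000)*(S + 476) = (-1000 + S)*(476 + S))
452218/P(706) = 452218/(-476000 + 706² - 524*706) = 452218/(-476000 + 498436 - 369944) = 452218/(-347508) = 452218*(-1/347508) = -226109/173754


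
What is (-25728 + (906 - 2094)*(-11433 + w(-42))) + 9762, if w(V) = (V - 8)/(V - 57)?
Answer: 13565838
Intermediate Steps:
w(V) = (-8 + V)/(-57 + V)
(-25728 + (906 - 2094)*(-11433 + w(-42))) + 9762 = (-25728 + (906 - 2094)*(-11433 + (-8 - 42)/(-57 - 42))) + 9762 = (-25728 - 1188*(-11433 - 50/(-99))) + 9762 = (-25728 - 1188*(-11433 - 1/99*(-50))) + 9762 = (-25728 - 1188*(-11433 + 50/99)) + 9762 = (-25728 - 1188*(-1131817/99)) + 9762 = (-25728 + 13581804) + 9762 = 13556076 + 9762 = 13565838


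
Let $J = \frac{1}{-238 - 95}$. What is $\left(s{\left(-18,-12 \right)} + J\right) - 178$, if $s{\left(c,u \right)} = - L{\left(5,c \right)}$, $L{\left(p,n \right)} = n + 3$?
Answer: $- \frac{54280}{333} \approx -163.0$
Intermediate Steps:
$L{\left(p,n \right)} = 3 + n$
$J = - \frac{1}{333}$ ($J = \frac{1}{-333} = - \frac{1}{333} \approx -0.003003$)
$s{\left(c,u \right)} = -3 - c$ ($s{\left(c,u \right)} = - (3 + c) = -3 - c$)
$\left(s{\left(-18,-12 \right)} + J\right) - 178 = \left(\left(-3 - -18\right) - \frac{1}{333}\right) - 178 = \left(\left(-3 + 18\right) - \frac{1}{333}\right) - 178 = \left(15 - \frac{1}{333}\right) - 178 = \frac{4994}{333} - 178 = - \frac{54280}{333}$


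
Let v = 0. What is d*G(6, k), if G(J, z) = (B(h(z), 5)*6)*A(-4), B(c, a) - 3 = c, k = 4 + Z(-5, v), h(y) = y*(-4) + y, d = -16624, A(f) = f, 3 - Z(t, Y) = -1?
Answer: -8378496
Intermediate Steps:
Z(t, Y) = 4 (Z(t, Y) = 3 - 1*(-1) = 3 + 1 = 4)
h(y) = -3*y (h(y) = -4*y + y = -3*y)
k = 8 (k = 4 + 4 = 8)
B(c, a) = 3 + c
G(J, z) = -72 + 72*z (G(J, z) = ((3 - 3*z)*6)*(-4) = (18 - 18*z)*(-4) = -72 + 72*z)
d*G(6, k) = -16624*(-72 + 72*8) = -16624*(-72 + 576) = -16624*504 = -8378496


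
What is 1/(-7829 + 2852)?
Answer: -1/4977 ≈ -0.00020092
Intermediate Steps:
1/(-7829 + 2852) = 1/(-4977) = -1/4977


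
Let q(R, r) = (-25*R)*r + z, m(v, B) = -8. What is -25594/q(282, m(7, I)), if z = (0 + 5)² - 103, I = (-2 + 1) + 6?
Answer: -12797/28161 ≈ -0.45442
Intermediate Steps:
I = 5 (I = -1 + 6 = 5)
z = -78 (z = 5² - 103 = 25 - 103 = -78)
q(R, r) = -78 - 25*R*r (q(R, r) = (-25*R)*r - 78 = -25*R*r - 78 = -78 - 25*R*r)
-25594/q(282, m(7, I)) = -25594/(-78 - 25*282*(-8)) = -25594/(-78 + 56400) = -25594/56322 = -25594*1/56322 = -12797/28161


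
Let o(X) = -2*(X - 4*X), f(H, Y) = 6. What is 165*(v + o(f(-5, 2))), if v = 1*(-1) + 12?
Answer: 7755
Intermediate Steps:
o(X) = 6*X (o(X) = -(-6)*X = 6*X)
v = 11 (v = -1 + 12 = 11)
165*(v + o(f(-5, 2))) = 165*(11 + 6*6) = 165*(11 + 36) = 165*47 = 7755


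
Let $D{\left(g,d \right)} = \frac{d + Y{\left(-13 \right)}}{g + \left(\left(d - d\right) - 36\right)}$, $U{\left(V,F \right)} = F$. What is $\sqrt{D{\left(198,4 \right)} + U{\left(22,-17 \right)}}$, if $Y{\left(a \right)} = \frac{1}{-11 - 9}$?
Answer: $\frac{i \sqrt{550010}}{180} \approx 4.1201 i$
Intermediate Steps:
$Y{\left(a \right)} = - \frac{1}{20}$ ($Y{\left(a \right)} = \frac{1}{-20} = - \frac{1}{20}$)
$D{\left(g,d \right)} = \frac{- \frac{1}{20} + d}{-36 + g}$ ($D{\left(g,d \right)} = \frac{d - \frac{1}{20}}{g + \left(\left(d - d\right) - 36\right)} = \frac{- \frac{1}{20} + d}{g + \left(0 - 36\right)} = \frac{- \frac{1}{20} + d}{g - 36} = \frac{- \frac{1}{20} + d}{-36 + g}$)
$\sqrt{D{\left(198,4 \right)} + U{\left(22,-17 \right)}} = \sqrt{\frac{- \frac{1}{20} + 4}{-36 + 198} - 17} = \sqrt{\frac{1}{162} \cdot \frac{79}{20} - 17} = \sqrt{\frac{79}{3240} - 17} = \sqrt{- \frac{55001}{3240}} = \frac{i \sqrt{550010}}{180}$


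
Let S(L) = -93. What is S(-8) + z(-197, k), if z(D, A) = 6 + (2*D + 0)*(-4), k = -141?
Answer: 1489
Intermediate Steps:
z(D, A) = 6 - 8*D (z(D, A) = 6 + (2*D)*(-4) = 6 - 8*D)
S(-8) + z(-197, k) = -93 + (6 - 8*(-197)) = -93 + (6 + 1576) = -93 + 1582 = 1489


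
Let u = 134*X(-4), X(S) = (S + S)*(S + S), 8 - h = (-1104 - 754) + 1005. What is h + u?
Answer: 9437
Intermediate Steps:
h = 861 (h = 8 - ((-1104 - 754) + 1005) = 8 - (-1858 + 1005) = 8 - 1*(-853) = 8 + 853 = 861)
X(S) = 4*S² (X(S) = (2*S)*(2*S) = 4*S²)
u = 8576 (u = 134*(4*(-4)²) = 134*(4*16) = 134*64 = 8576)
h + u = 861 + 8576 = 9437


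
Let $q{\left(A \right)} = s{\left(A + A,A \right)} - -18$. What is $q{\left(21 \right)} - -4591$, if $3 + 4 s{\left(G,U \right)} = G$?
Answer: $\frac{18475}{4} \approx 4618.8$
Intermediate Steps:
$s{\left(G,U \right)} = - \frac{3}{4} + \frac{G}{4}$
$q{\left(A \right)} = \frac{69}{4} + \frac{A}{2}$ ($q{\left(A \right)} = \left(- \frac{3}{4} + \frac{A + A}{4}\right) - -18 = \left(- \frac{3}{4} + \frac{2 A}{4}\right) + 18 = \left(- \frac{3}{4} + \frac{A}{2}\right) + 18 = \frac{69}{4} + \frac{A}{2}$)
$q{\left(21 \right)} - -4591 = \left(\frac{69}{4} + \frac{1}{2} \cdot 21\right) - -4591 = \left(\frac{69}{4} + \frac{21}{2}\right) + 4591 = \frac{111}{4} + 4591 = \frac{18475}{4}$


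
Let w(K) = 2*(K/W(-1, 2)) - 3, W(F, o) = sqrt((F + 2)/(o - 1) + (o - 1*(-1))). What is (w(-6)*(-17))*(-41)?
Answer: -6273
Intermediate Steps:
W(F, o) = sqrt(1 + o + (2 + F)/(-1 + o)) (W(F, o) = sqrt((2 + F)/(-1 + o) + (o + 1)) = sqrt((2 + F)/(-1 + o) + (1 + o)) = sqrt(1 + o + (2 + F)/(-1 + o)))
w(K) = -3 + K (w(K) = 2*(K/(sqrt((1 - 1 + 2**2)/(-1 + 2)))) - 3 = 2*(K/(sqrt((1 - 1 + 4)/1))) - 3 = 2*(K/(sqrt(1*4))) - 3 = 2*(K/(sqrt(4))) - 3 = 2*(K/2) - 3 = K - 3 = -3 + K)
(w(-6)*(-17))*(-41) = ((-3 - 6)*(-17))*(-41) = -9*(-17)*(-41) = 153*(-41) = -6273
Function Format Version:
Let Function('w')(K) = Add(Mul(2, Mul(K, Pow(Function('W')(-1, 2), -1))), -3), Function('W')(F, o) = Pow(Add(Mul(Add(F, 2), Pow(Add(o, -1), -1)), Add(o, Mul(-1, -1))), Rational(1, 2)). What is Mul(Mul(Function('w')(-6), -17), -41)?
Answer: -6273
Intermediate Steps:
Function('W')(F, o) = Pow(Add(1, o, Mul(Pow(Add(-1, o), -1), Add(2, F))), Rational(1, 2)) (Function('W')(F, o) = Pow(Add(Mul(Add(2, F), Pow(Add(-1, o), -1)), Add(o, 1)), Rational(1, 2)) = Pow(Add(Mul(Pow(Add(-1, o), -1), Add(2, F)), Add(1, o)), Rational(1, 2)) = Pow(Add(1, o, Mul(Pow(Add(-1, o), -1), Add(2, F))), Rational(1, 2)))
Function('w')(K) = Add(-3, K) (Function('w')(K) = Add(Mul(2, Mul(K, Pow(Pow(Mul(Pow(Add(-1, 2), -1), Add(1, -1, Pow(2, 2))), Rational(1, 2)), -1))), -3) = Add(Mul(2, Mul(K, Pow(Pow(Mul(Pow(1, -1), Add(1, -1, 4)), Rational(1, 2)), -1))), -3) = Add(Mul(2, Mul(K, Pow(Pow(Mul(1, 4), Rational(1, 2)), -1))), -3) = Add(Mul(2, Mul(K, Pow(Pow(4, Rational(1, 2)), -1))), -3) = Add(Mul(2, Mul(K, Pow(2, -1))), -3) = Add(Mul(2, Mul(K, Rational(1, 2))), -3) = Add(Mul(2, Mul(Rational(1, 2), K)), -3) = Add(K, -3) = Add(-3, K))
Mul(Mul(Function('w')(-6), -17), -41) = Mul(Mul(Add(-3, -6), -17), -41) = Mul(Mul(-9, -17), -41) = Mul(153, -41) = -6273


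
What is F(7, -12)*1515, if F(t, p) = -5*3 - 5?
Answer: -30300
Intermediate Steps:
F(t, p) = -20 (F(t, p) = -15 - 5 = -20)
F(7, -12)*1515 = -20*1515 = -30300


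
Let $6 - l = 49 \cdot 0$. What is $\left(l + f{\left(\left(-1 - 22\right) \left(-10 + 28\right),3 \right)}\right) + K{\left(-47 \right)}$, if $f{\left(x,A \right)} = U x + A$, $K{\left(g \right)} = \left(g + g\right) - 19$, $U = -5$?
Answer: $1966$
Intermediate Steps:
$K{\left(g \right)} = -19 + 2 g$ ($K{\left(g \right)} = 2 g - 19 = -19 + 2 g$)
$f{\left(x,A \right)} = A - 5 x$ ($f{\left(x,A \right)} = - 5 x + A = A - 5 x$)
$l = 6$ ($l = 6 - 49 \cdot 0 = 6 - 0 = 6 + 0 = 6$)
$\left(l + f{\left(\left(-1 - 22\right) \left(-10 + 28\right),3 \right)}\right) + K{\left(-47 \right)} = \left(6 - \left(-3 + 5 \left(-1 - 22\right) \left(-10 + 28\right)\right)\right) + \left(-19 + 2 \left(-47\right)\right) = \left(6 - \left(-3 + 5 \left(\left(-23\right) 18\right)\right)\right) - 113 = \left(6 + \left(3 - -2070\right)\right) - 113 = \left(6 + \left(3 + 2070\right)\right) - 113 = \left(6 + 2073\right) - 113 = 2079 - 113 = 1966$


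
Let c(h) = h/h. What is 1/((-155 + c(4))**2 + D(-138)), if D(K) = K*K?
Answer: 1/42760 ≈ 2.3386e-5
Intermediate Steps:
D(K) = K**2
c(h) = 1
1/((-155 + c(4))**2 + D(-138)) = 1/((-155 + 1)**2 + (-138)**2) = 1/((-154)**2 + 19044) = 1/(23716 + 19044) = 1/42760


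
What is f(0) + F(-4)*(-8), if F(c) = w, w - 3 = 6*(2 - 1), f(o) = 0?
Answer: -72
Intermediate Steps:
w = 9 (w = 3 + 6*(2 - 1) = 3 + 6*1 = 3 + 6 = 9)
F(c) = 9
f(0) + F(-4)*(-8) = 0 + 9*(-8) = 0 - 72 = -72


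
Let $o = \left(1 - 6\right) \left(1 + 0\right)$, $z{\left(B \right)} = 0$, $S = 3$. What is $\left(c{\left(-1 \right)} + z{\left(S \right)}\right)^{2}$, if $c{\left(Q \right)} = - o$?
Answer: $25$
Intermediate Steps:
$o = -5$ ($o = \left(-5\right) 1 = -5$)
$c{\left(Q \right)} = 5$ ($c{\left(Q \right)} = \left(-1\right) \left(-5\right) = 5$)
$\left(c{\left(-1 \right)} + z{\left(S \right)}\right)^{2} = \left(5 + 0\right)^{2} = 5^{2} = 25$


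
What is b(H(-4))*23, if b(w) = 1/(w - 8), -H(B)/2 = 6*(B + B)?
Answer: 23/88 ≈ 0.26136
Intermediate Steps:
H(B) = -24*B (H(B) = -12*(B + B) = -12*2*B = -24*B)
b(w) = 1/(-8 + w)
b(H(-4))*23 = 23/(-8 - 24*(-4)) = 23/(-8 + 96) = 23/88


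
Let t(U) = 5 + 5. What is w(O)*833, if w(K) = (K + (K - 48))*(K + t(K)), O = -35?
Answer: 2457350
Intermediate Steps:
t(U) = 10
w(K) = (-48 + 2*K)*(10 + K) (w(K) = (K + (K - 48))*(K + 10) = (K + (-48 + K))*(10 + K) = (-48 + 2*K)*(10 + K))
w(O)*833 = (-480 - 28*(-35) + 2*(-35)²)*833 = (-480 + 980 + 2*1225)*833 = (-480 + 980 + 2450)*833 = 2950*833 = 2457350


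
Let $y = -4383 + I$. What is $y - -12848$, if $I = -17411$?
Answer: $-8946$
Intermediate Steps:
$y = -21794$ ($y = -4383 - 17411 = -21794$)
$y - -12848 = -21794 - -12848 = -21794 + 12848 = -8946$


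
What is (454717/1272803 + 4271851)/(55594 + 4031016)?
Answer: 543722522307/520144946783 ≈ 1.0453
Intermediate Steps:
(454717/1272803 + 4271851)/(55594 + 4031016) = (454717*(1/1272803) + 4271851)/4086610 = (454717/1272803 + 4271851)*(1/4086610) = (5437225223070/1272803)*(1/4086610) = 543722522307/520144946783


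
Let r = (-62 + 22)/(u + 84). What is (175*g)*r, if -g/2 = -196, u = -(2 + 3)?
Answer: -2744000/79 ≈ -34734.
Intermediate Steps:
u = -5 (u = -1*5 = -5)
g = 392 (g = -2*(-196) = 392)
r = -40/79 (r = (-62 + 22)/(-5 + 84) = -40/79 ≈ -0.50633)
(175*g)*r = (175*392)*(-40/79) = 68600*(-40/79) = -2744000/79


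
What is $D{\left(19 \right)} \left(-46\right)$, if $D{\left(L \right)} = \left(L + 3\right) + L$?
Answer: $-1886$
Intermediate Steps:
$D{\left(L \right)} = 3 + 2 L$ ($D{\left(L \right)} = \left(3 + L\right) + L = 3 + 2 L$)
$D{\left(19 \right)} \left(-46\right) = \left(3 + 2 \cdot 19\right) \left(-46\right) = \left(3 + 38\right) \left(-46\right) = 41 \left(-46\right) = -1886$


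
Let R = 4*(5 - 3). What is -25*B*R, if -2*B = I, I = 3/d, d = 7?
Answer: 300/7 ≈ 42.857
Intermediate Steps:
R = 8 (R = 4*2 = 8)
I = 3/7 ≈ 0.42857
B = -3/14 (B = -½*3/7 = -3/14 ≈ -0.21429)
-25*B*R = -(-75)*8/14 = -25*(-12/7) = 300/7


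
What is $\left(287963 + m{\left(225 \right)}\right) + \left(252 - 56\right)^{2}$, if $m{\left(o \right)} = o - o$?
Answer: $326379$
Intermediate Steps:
$m{\left(o \right)} = 0$
$\left(287963 + m{\left(225 \right)}\right) + \left(252 - 56\right)^{2} = \left(287963 + 0\right) + \left(252 - 56\right)^{2} = 287963 + 196^{2} = 287963 + 38416 = 326379$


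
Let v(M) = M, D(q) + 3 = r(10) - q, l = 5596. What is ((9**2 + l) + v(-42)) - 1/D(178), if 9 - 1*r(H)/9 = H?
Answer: 1070651/190 ≈ 5635.0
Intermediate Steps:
r(H) = 81 - 9*H
D(q) = -12 - q (D(q) = -3 + ((81 - 9*10) - q) = -3 + ((81 - 90) - q) = -3 + (-9 - q) = -12 - q)
((9**2 + l) + v(-42)) - 1/D(178) = ((9**2 + 5596) - 42) - 1/(-12 - 1*178) = ((81 + 5596) - 42) - 1/(-12 - 178) = (5677 - 42) - 1/(-190) = 5635 - 1*(-1/190) = 5635 + 1/190 = 1070651/190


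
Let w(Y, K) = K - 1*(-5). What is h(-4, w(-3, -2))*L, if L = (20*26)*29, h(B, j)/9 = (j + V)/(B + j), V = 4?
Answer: -950040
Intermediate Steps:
w(Y, K) = 5 + K (w(Y, K) = K + 5 = 5 + K)
h(B, j) = 9*(4 + j)/(B + j) (h(B, j) = 9*((j + 4)/(B + j)) = 9*((4 + j)/(B + j)) = 9*(4 + j)/(B + j))
L = 15080 (L = 520*29 = 15080)
h(-4, w(-3, -2))*L = (9*(4 + (5 - 2))/(-4 + (5 - 2)))*15080 = (9*(4 + 3)/(-4 + 3))*15080 = (9*7/(-1))*15080 = (9*(-1)*7)*15080 = -63*15080 = -950040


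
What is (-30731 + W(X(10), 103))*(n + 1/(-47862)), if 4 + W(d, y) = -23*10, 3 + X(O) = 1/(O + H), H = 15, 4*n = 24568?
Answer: -9102731598895/47862 ≈ -1.9019e+8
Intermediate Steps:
n = 6142 (n = (¼)*24568 = 6142)
X(O) = -3 + 1/(15 + O) (X(O) = -3 + 1/(O + 15) = -3 + 1/(15 + O))
W(d, y) = -234 (W(d, y) = -4 - 23*10 = -4 - 230 = -234)
(-30731 + W(X(10), 103))*(n + 1/(-47862)) = (-30731 - 234)*(6142 + 1/(-47862)) = -30965*(6142 - 1/47862) = -30965*293968403/47862 = -9102731598895/47862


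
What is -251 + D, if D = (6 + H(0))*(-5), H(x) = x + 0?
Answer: -281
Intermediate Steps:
H(x) = x
D = -30 (D = (6 + 0)*(-5) = 6*(-5) = -30)
-251 + D = -251 - 30 = -281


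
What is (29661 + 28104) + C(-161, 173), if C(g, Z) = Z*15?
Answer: 60360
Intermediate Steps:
C(g, Z) = 15*Z
(29661 + 28104) + C(-161, 173) = (29661 + 28104) + 15*173 = 57765 + 2595 = 60360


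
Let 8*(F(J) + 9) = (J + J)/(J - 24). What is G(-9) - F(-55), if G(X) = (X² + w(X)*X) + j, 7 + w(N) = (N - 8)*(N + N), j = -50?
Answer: -837771/316 ≈ -2651.2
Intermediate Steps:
F(J) = -9 + J/(4*(-24 + J)) (F(J) = -9 + ((J + J)/(J - 24))/8 = -9 + ((2*J)/(-24 + J))/8 = -9 + (2*J/(-24 + J))/8 = -9 + J/(4*(-24 + J)))
w(N) = -7 + 2*N*(-8 + N) (w(N) = -7 + (N - 8)*(N + N) = -7 + (-8 + N)*(2*N) = -7 + 2*N*(-8 + N))
G(X) = -50 + X² + X*(-7 - 16*X + 2*X²) (G(X) = (X² + (-7 - 16*X + 2*X²)*X) - 50 = (X² + X*(-7 - 16*X + 2*X²)) - 50 = -50 + X² + X*(-7 - 16*X + 2*X²))
G(-9) - F(-55) = (-50 - 15*(-9)² - 7*(-9) + 2*(-9)³) - (864 - 35*(-55))/(4*(-24 - 55)) = (-50 - 15*81 + 63 + 2*(-729)) - (864 + 1925)/(4*(-79)) = (-50 - 1215 + 63 - 1458) - (-1)*2789/(4*79) = -2660 - 1*(-2789/316) = -2660 + 2789/316 = -837771/316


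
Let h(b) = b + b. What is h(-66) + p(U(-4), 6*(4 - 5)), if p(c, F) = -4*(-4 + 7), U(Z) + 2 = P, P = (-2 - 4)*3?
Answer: -144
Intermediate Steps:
P = -18 (P = -6*3 = -18)
U(Z) = -20 (U(Z) = -2 - 18 = -20)
p(c, F) = -12 (p(c, F) = -4*3 = -12)
h(b) = 2*b
h(-66) + p(U(-4), 6*(4 - 5)) = 2*(-66) - 12 = -132 - 12 = -144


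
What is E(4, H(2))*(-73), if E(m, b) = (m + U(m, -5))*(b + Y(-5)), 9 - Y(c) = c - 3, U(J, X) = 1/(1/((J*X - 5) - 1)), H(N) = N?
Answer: 30514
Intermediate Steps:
U(J, X) = -6 + J*X (U(J, X) = 1/(1/((-5 + J*X) - 1)) = 1/(1/(-6 + J*X)) = -6 + J*X)
Y(c) = 12 - c (Y(c) = 9 - (c - 3) = 9 - (-3 + c) = 9 + (3 - c) = 12 - c)
E(m, b) = (-6 - 4*m)*(17 + b) (E(m, b) = (m + (-6 + m*(-5)))*(b + (12 - 1*(-5))) = (m + (-6 - 5*m))*(b + (12 + 5)) = (-6 - 4*m)*(b + 17) = (-6 - 4*m)*(17 + b))
E(4, H(2))*(-73) = (-102 - 68*4 - 6*2 - 4*2*4)*(-73) = (-102 - 272 - 12 - 32)*(-73) = -418*(-73) = 30514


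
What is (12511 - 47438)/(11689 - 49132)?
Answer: 34927/37443 ≈ 0.93280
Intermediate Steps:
(12511 - 47438)/(11689 - 49132) = -34927/(-37443) = -34927*(-1/37443) = 34927/37443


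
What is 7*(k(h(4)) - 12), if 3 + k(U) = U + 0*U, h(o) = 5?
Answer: -70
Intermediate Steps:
k(U) = -3 + U (k(U) = -3 + (U + 0*U) = -3 + (U + 0) = -3 + U)
7*(k(h(4)) - 12) = 7*((-3 + 5) - 12) = 7*(2 - 12) = 7*(-10) = -70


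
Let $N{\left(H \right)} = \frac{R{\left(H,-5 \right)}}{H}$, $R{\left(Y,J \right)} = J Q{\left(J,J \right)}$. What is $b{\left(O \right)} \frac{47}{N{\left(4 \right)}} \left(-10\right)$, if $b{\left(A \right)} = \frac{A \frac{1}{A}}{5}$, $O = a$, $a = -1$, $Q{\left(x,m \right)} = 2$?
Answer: $\frac{188}{5} \approx 37.6$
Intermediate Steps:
$R{\left(Y,J \right)} = 2 J$ ($R{\left(Y,J \right)} = J 2 = 2 J$)
$N{\left(H \right)} = - \frac{10}{H}$ ($N{\left(H \right)} = \frac{2 \left(-5\right)}{H} = - \frac{10}{H}$)
$O = -1$
$b{\left(A \right)} = \frac{1}{5}$ ($b{\left(A \right)} = 1 \cdot \frac{1}{5} = \frac{1}{5}$)
$b{\left(O \right)} \frac{47}{N{\left(4 \right)}} \left(-10\right) = \frac{47 \frac{1}{\left(-10\right) \frac{1}{4}}}{5} \left(-10\right) = \frac{47 \frac{1}{- \frac{5}{2}}}{5} \left(-10\right) = \frac{47 \left(- \frac{2}{5}\right)}{5} \left(-10\right) = \frac{1}{5} \left(- \frac{94}{5}\right) \left(-10\right) = \left(- \frac{94}{25}\right) \left(-10\right) = \frac{188}{5}$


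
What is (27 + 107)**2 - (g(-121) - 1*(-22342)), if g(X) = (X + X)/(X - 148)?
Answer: -1180076/269 ≈ -4386.9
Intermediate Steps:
g(X) = 2*X/(-148 + X) (g(X) = (2*X)/(-148 + X) = 2*X/(-148 + X))
(27 + 107)**2 - (g(-121) - 1*(-22342)) = (27 + 107)**2 - (2*(-121)/(-148 - 121) - 1*(-22342)) = 134**2 - (2*(-121)/(-269) + 22342) = 17956 - (2*(-121)*(-1/269) + 22342) = 17956 - (242/269 + 22342) = 17956 - 1*6010240/269 = 17956 - 6010240/269 = -1180076/269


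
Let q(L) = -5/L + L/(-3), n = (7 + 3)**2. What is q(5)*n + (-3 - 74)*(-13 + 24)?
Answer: -3341/3 ≈ -1113.7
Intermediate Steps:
n = 100 (n = 10**2 = 100)
q(L) = -5/L - L/3 (q(L) = -5/L + L*(-1/3) = -5/L - L/3)
q(5)*n + (-3 - 74)*(-13 + 24) = (-5/5 - 1/3*5)*100 + (-3 - 74)*(-13 + 24) = (-5*1/5 - 5/3)*100 - 77*11 = (-1 - 5/3)*100 - 847 = -8/3*100 - 847 = -800/3 - 847 = -3341/3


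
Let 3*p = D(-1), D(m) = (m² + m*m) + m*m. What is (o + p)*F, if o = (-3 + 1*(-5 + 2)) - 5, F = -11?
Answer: 110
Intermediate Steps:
D(m) = 3*m² (D(m) = (m² + m²) + m² = 2*m² + m² = 3*m²)
p = 1 (p = (3*(-1)²)/3 = (3*1)/3 = (⅓)*3 = 1)
o = -11 (o = (-3 + 1*(-3)) - 5 = (-3 - 3) - 5 = -6 - 5 = -11)
(o + p)*F = (-11 + 1)*(-11) = -10*(-11) = 110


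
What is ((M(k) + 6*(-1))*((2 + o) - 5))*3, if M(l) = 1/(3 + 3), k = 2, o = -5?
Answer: 140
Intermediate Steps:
M(l) = 1/6
((M(k) + 6*(-1))*((2 + o) - 5))*3 = ((1/6 + 6*(-1))*((2 - 5) - 5))*3 = ((1/6 - 6)*(-3 - 5))*3 = -35/6*(-8)*3 = (140/3)*3 = 140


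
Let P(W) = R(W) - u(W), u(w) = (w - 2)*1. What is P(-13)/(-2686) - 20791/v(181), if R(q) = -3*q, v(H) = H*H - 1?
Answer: -28806833/43996680 ≈ -0.65475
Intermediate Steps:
u(w) = -2 + w (u(w) = (-2 + w)*1 = -2 + w)
v(H) = -1 + H² (v(H) = H² - 1 = -1 + H²)
P(W) = 2 - 4*W (P(W) = -3*W - (-2 + W) = -3*W + (2 - W) = 2 - 4*W)
P(-13)/(-2686) - 20791/v(181) = (2 - 4*(-13))/(-2686) - 20791/(-1 + 181²) = (2 + 52)*(-1/2686) - 20791/(-1 + 32761) = 54*(-1/2686) - 20791/32760 = -27/1343 - 20791*1/32760 = -27/1343 - 20791/32760 = -28806833/43996680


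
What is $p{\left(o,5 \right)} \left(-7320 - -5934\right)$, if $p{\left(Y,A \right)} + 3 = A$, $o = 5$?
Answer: $-2772$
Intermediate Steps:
$p{\left(Y,A \right)} = -3 + A$
$p{\left(o,5 \right)} \left(-7320 - -5934\right) = \left(-3 + 5\right) \left(-7320 - -5934\right) = 2 \left(-7320 + 5934\right) = 2 \left(-1386\right) = -2772$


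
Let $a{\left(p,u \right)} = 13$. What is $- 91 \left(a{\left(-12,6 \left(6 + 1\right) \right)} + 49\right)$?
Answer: $-5642$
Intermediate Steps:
$- 91 \left(a{\left(-12,6 \left(6 + 1\right) \right)} + 49\right) = - 91 \left(13 + 49\right) = \left(-91\right) 62 = -5642$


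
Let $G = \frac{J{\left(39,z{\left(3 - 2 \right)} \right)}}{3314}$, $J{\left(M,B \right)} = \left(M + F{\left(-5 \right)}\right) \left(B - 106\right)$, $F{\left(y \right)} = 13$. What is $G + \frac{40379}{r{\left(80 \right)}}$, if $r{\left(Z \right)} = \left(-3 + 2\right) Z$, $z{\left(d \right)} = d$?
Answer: $- \frac{67126403}{132560} \approx -506.39$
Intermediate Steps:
$r{\left(Z \right)} = - Z$
$J{\left(M,B \right)} = \left(-106 + B\right) \left(13 + M\right)$ ($J{\left(M,B \right)} = \left(M + 13\right) \left(B - 106\right) = \left(13 + M\right) \left(-106 + B\right) = \left(-106 + B\right) \left(13 + M\right)$)
$G = - \frac{2730}{1657}$ ($G = \frac{-1378 - 4134 + 13 \left(3 - 2\right) + \left(3 - 2\right) 39}{3314} = \left(-1378 - 4134 + 13 \cdot 1 + 1 \cdot 39\right) \frac{1}{3314} = \left(-1378 - 4134 + 13 + 39\right) \frac{1}{3314} = \left(-5460\right) \frac{1}{3314} = - \frac{2730}{1657} \approx -1.6476$)
$G + \frac{40379}{r{\left(80 \right)}} = - \frac{2730}{1657} + \frac{40379}{\left(-1\right) 80} = - \frac{2730}{1657} + \frac{40379}{-80} = - \frac{2730}{1657} + 40379 \left(- \frac{1}{80}\right) = - \frac{2730}{1657} - \frac{40379}{80} = - \frac{67126403}{132560}$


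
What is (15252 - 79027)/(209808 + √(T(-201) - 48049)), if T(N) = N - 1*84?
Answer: -6690252600/22009722599 + 829075*I*√286/44019445198 ≈ -0.30397 + 0.00031852*I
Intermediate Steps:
T(N) = -84 + N (T(N) = N - 84 = -84 + N)
(15252 - 79027)/(209808 + √(T(-201) - 48049)) = (15252 - 79027)/(209808 + √((-84 - 201) - 48049)) = -63775/(209808 + √(-285 - 48049)) = -63775/(209808 + √(-48334)) = -63775/(209808 + 13*I*√286)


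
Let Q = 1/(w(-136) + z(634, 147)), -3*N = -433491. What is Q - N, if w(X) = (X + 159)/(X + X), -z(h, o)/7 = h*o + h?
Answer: -25815277851319/178656151 ≈ -1.4450e+5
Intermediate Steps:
N = 144497 (N = -⅓*(-433491) = 144497)
z(h, o) = -7*h - 7*h*o (z(h, o) = -7*(h*o + h) = -7*(h + h*o) = -7*h - 7*h*o)
w(X) = (159 + X)/(2*X) (w(X) = (159 + X)/((2*X)) = (159 + X)*(1/(2*X)) = (159 + X)/(2*X))
Q = -272/178656151 (Q = 1/((½)*(159 - 136)/(-136) - 7*634*(1 + 147)) = 1/((½)*(-1/136)*23 - 7*634*148) = 1/(-23/272 - 656824) = 1/(-178656151/272) = -272/178656151 ≈ -1.5225e-6)
Q - N = -272/178656151 - 1*144497 = -272/178656151 - 144497 = -25815277851319/178656151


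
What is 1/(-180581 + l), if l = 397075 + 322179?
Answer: 1/538673 ≈ 1.8564e-6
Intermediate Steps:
l = 719254
1/(-180581 + l) = 1/(-180581 + 719254) = 1/538673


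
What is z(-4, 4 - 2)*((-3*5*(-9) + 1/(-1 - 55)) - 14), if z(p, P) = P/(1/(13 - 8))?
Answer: 33875/28 ≈ 1209.8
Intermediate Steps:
z(p, P) = 5*P (z(p, P) = P/(1/5) = P*5 = 5*P)
z(-4, 4 - 2)*((-3*5*(-9) + 1/(-1 - 55)) - 14) = (5*(4 - 2))*((-3*5*(-9) + 1/(-1 - 55)) - 14) = (5*2)*((-15*(-9) + 1/(-56)) - 14) = 10*((135 - 1/56) - 14) = 10*(7559/56 - 14) = 10*(6775/56) = 33875/28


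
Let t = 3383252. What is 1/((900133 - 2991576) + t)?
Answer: 1/1291809 ≈ 7.7411e-7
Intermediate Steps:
1/((900133 - 2991576) + t) = 1/((900133 - 2991576) + 3383252) = 1/(-2091443 + 3383252) = 1/1291809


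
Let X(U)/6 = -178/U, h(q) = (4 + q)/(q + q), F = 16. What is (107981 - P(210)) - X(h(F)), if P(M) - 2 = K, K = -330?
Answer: 550089/5 ≈ 1.1002e+5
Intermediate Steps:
P(M) = -328 (P(M) = 2 - 330 = -328)
h(q) = (4 + q)/(2*q) (h(q) = (4 + q)/((2*q)) = (4 + q)*(1/(2*q)) = (4 + q)/(2*q))
X(U) = -1068/U (X(U) = 6*(-178/U) = -1068/U)
(107981 - P(210)) - X(h(F)) = (107981 - 1*(-328)) - (-1068)/((½)*(4 + 16)/16) = (107981 + 328) - (-1068)/((½)*(1/16)*20) = 108309 - (-1068)/5/8 = 108309 - (-1068)*8/5 = 108309 - 1*(-8544/5) = 108309 + 8544/5 = 550089/5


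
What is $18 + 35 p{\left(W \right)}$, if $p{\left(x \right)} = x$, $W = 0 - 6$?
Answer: $-192$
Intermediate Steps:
$W = -6$ ($W = 0 - 6 = -6$)
$18 + 35 p{\left(W \right)} = 18 + 35 \left(-6\right) = 18 - 210 = -192$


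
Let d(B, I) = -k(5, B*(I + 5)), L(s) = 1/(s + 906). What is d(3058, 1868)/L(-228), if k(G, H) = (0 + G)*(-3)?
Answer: 10170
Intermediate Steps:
L(s) = 1/(906 + s)
k(G, H) = -3*G (k(G, H) = G*(-3) = -3*G)
d(B, I) = 15 (d(B, I) = -(-3)*5 = -1*(-15) = 15)
d(3058, 1868)/L(-228) = 15/(1/(906 - 228)) = 15/(1/678) = 15*678 = 10170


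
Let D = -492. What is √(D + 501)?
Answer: 3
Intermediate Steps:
√(D + 501) = √(-492 + 501) = √9 = 3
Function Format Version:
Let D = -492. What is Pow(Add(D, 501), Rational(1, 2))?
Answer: 3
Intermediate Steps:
Pow(Add(D, 501), Rational(1, 2)) = Pow(Add(-492, 501), Rational(1, 2)) = Pow(9, Rational(1, 2)) = 3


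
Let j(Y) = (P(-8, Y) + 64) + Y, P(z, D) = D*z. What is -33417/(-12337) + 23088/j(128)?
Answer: -1235739/49348 ≈ -25.041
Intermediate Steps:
j(Y) = 64 - 7*Y (j(Y) = (Y*(-8) + 64) + Y = (-8*Y + 64) + Y = (64 - 8*Y) + Y = 64 - 7*Y)
-33417/(-12337) + 23088/j(128) = -33417/(-12337) + 23088/(64 - 7*128) = -33417*(-1/12337) + 23088/(64 - 896) = 33417/12337 + 23088/(-832) = 33417/12337 + 23088*(-1/832) = 33417/12337 - 111/4 = -1235739/49348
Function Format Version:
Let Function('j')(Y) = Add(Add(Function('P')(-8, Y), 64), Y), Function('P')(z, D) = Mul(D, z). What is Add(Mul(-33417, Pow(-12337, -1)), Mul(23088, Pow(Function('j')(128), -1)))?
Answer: Rational(-1235739, 49348) ≈ -25.041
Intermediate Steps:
Function('j')(Y) = Add(64, Mul(-7, Y)) (Function('j')(Y) = Add(Add(Mul(Y, -8), 64), Y) = Add(Add(Mul(-8, Y), 64), Y) = Add(Add(64, Mul(-8, Y)), Y) = Add(64, Mul(-7, Y)))
Add(Mul(-33417, Pow(-12337, -1)), Mul(23088, Pow(Function('j')(128), -1))) = Add(Mul(-33417, Pow(-12337, -1)), Mul(23088, Pow(Add(64, Mul(-7, 128)), -1))) = Add(Mul(-33417, Rational(-1, 12337)), Mul(23088, Pow(Add(64, -896), -1))) = Add(Rational(33417, 12337), Mul(23088, Pow(-832, -1))) = Add(Rational(33417, 12337), Mul(23088, Rational(-1, 832))) = Add(Rational(33417, 12337), Rational(-111, 4)) = Rational(-1235739, 49348)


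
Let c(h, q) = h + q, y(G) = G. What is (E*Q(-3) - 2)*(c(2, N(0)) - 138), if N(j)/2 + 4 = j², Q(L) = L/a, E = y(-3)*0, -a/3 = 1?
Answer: 288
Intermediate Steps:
a = -3 (a = -3*1 = -3)
E = 0 (E = -3*0 = 0)
Q(L) = -L/3 (Q(L) = L/(-3) = L*(-⅓) = -L/3)
N(j) = -8 + 2*j²
(E*Q(-3) - 2)*(c(2, N(0)) - 138) = (0*(-⅓*(-3)) - 2)*((2 + (-8 + 2*0²)) - 138) = (0*1 - 2)*((2 + (-8 + 2*0)) - 138) = (0 - 2)*((2 + (-8 + 0)) - 138) = -2*((2 - 8) - 138) = -2*(-6 - 138) = -2*(-144) = 288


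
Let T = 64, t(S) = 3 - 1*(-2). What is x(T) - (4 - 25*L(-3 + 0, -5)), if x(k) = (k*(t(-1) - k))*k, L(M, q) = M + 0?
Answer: -241743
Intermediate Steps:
t(S) = 5 (t(S) = 3 + 2 = 5)
L(M, q) = M
x(k) = k**2*(5 - k) (x(k) = (k*(5 - k))*k = k**2*(5 - k))
x(T) - (4 - 25*L(-3 + 0, -5)) = 64**2*(5 - 1*64) - (4 - 25*(-3 + 0)) = 4096*(5 - 64) - (4 - 25*(-3)) = 4096*(-59) - (4 + 75) = -241664 - 1*79 = -241664 - 79 = -241743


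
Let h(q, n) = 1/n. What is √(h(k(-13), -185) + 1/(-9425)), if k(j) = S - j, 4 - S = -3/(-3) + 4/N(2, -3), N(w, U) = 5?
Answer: 31*I*√27898/69745 ≈ 0.074239*I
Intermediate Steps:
S = 11/5 (S = 4 - (-3/(-3) + 4/5) = 4 - (-3*(-⅓) + 4*(⅕)) = 4 - (1 + ⅘) = 4 - 1*9/5 = 4 - 9/5 = 11/5 ≈ 2.2000)
k(j) = 11/5 - j
√(h(k(-13), -185) + 1/(-9425)) = √(1/(-185) + 1/(-9425)) = √(-1/185 - 1/9425) = √(-1922/348725) = 31*I*√27898/69745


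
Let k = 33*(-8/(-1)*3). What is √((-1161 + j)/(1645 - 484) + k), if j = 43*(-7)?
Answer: 5*√2562/9 ≈ 28.120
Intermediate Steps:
j = -301
k = 792 (k = 33*(-8*(-1)*3) = 33*(-2*(-4)*3) = 33*(8*3) = 33*24 = 792)
√((-1161 + j)/(1645 - 484) + k) = √((-1161 - 301)/(1645 - 484) + 792) = √(-1462/1161 + 792) = √(-1462*1/1161 + 792) = √(-34/27 + 792) = √(21350/27) = 5*√2562/9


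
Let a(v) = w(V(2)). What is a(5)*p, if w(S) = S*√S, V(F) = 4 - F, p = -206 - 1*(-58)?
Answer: -296*√2 ≈ -418.61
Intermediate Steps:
p = -148 (p = -206 + 58 = -148)
w(S) = S^(3/2)
a(v) = 2*√2 (a(v) = (4 - 1*2)^(3/2) = (4 - 2)^(3/2) = 2^(3/2) = 2*√2)
a(5)*p = (2*√2)*(-148) = -296*√2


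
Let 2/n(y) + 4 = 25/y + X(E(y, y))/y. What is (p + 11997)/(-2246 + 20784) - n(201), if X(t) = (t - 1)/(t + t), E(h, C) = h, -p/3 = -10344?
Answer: 8231042367/2900807702 ≈ 2.8375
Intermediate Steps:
p = 31032 (p = -3*(-10344) = 31032)
X(t) = (-1 + t)/(2*t) (X(t) = (-1 + t)/((2*t)) = (-1 + t)*(1/(2*t)) = (-1 + t)/(2*t))
n(y) = 2/(-4 + 25/y + (-1 + y)/(2*y**2)) (n(y) = 2/(-4 + (25/y + ((-1 + y)/(2*y))/y)) = 2/(-4 + (25/y + (-1 + y)/(2*y**2))) = 2/(-4 + 25/y + (-1 + y)/(2*y**2)))
(p + 11997)/(-2246 + 20784) - n(201) = (31032 + 11997)/(-2246 + 20784) - 4*201**2/(-1 - 8*201**2 + 51*201) = 43029/18538 - 4*40401/(-1 - 8*40401 + 10251) = 43029*(1/18538) - 4*40401/(-1 - 323208 + 10251) = 43029/18538 - 4*40401/(-312958) = 43029/18538 - 4*40401*(-1)/312958 = 43029/18538 - 1*(-80802/156479) = 43029/18538 + 80802/156479 = 8231042367/2900807702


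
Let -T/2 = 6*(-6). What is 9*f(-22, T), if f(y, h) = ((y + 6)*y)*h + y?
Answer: 227898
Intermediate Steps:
T = 72 (T = -12*(-6) = -2*(-36) = 72)
f(y, h) = y + h*y*(6 + y) (f(y, h) = ((6 + y)*y)*h + y = (y*(6 + y))*h + y = h*y*(6 + y) + y = y + h*y*(6 + y))
9*f(-22, T) = 9*(-22*(1 + 6*72 + 72*(-22))) = 9*(-22*(1 + 432 - 1584)) = 9*(-22*(-1151)) = 9*25322 = 227898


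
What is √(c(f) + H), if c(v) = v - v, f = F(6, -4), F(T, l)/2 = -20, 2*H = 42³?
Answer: 42*√21 ≈ 192.47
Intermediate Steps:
H = 37044 (H = (½)*42³ = (½)*74088 = 37044)
F(T, l) = -40 (F(T, l) = 2*(-20) = -40)
f = -40
c(v) = 0
√(c(f) + H) = √(0 + 37044) = √37044 = 42*√21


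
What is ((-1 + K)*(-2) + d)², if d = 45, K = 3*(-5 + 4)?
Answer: 2809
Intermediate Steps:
K = -3 (K = 3*(-1) = -3)
((-1 + K)*(-2) + d)² = ((-1 - 3)*(-2) + 45)² = (-4*(-2) + 45)² = (8 + 45)² = 53² = 2809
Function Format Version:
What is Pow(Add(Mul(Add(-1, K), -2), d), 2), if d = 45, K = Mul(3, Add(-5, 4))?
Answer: 2809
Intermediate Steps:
K = -3 (K = Mul(3, -1) = -3)
Pow(Add(Mul(Add(-1, K), -2), d), 2) = Pow(Add(Mul(Add(-1, -3), -2), 45), 2) = Pow(Add(Mul(-4, -2), 45), 2) = Pow(Add(8, 45), 2) = Pow(53, 2) = 2809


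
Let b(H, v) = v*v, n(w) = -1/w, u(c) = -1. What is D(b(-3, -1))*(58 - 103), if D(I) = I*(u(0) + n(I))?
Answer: 90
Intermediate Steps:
b(H, v) = v²
D(I) = I*(-1 - 1/I)
D(b(-3, -1))*(58 - 103) = (-1 - 1*(-1)²)*(58 - 103) = (-1 - 1*1)*(-45) = (-1 - 1)*(-45) = -2*(-45) = 90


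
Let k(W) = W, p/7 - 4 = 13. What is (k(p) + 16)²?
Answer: 18225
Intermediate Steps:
p = 119 (p = 28 + 7*13 = 28 + 91 = 119)
(k(p) + 16)² = (119 + 16)² = 135² = 18225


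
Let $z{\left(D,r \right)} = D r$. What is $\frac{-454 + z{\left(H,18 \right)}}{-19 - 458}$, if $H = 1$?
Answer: $\frac{436}{477} \approx 0.91405$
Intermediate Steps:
$\frac{-454 + z{\left(H,18 \right)}}{-19 - 458} = \frac{-454 + 1 \cdot 18}{-19 - 458} = \frac{-454 + 18}{-477} = \left(-436\right) \left(- \frac{1}{477}\right) = \frac{436}{477}$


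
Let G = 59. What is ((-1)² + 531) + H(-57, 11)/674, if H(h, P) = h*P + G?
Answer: 179000/337 ≈ 531.16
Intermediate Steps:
H(h, P) = 59 + P*h (H(h, P) = h*P + 59 = P*h + 59 = 59 + P*h)
((-1)² + 531) + H(-57, 11)/674 = ((-1)² + 531) + (59 + 11*(-57))/674 = (1 + 531) + (59 - 627)*(1/674) = 532 - 568*1/674 = 532 - 284/337 = 179000/337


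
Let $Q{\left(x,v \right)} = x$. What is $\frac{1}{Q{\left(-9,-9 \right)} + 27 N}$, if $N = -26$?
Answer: $- \frac{1}{711} \approx -0.0014065$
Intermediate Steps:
$\frac{1}{Q{\left(-9,-9 \right)} + 27 N} = \frac{1}{-9 + 27 \left(-26\right)} = \frac{1}{-9 - 702} = \frac{1}{-711} = - \frac{1}{711}$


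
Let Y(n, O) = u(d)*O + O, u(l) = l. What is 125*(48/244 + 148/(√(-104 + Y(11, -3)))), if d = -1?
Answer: 1500/61 - 4625*I*√26/13 ≈ 24.59 - 1814.1*I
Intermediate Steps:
Y(n, O) = 0 (Y(n, O) = -O + O = 0)
125*(48/244 + 148/(√(-104 + Y(11, -3)))) = 125*(48/244 + 148/(√(-104 + 0))) = 125*(48*(1/244) + 148/(√(-104))) = 125*(12/61 + 148/((2*I*√26))) = 125*(12/61 + 148*(-I*√26/52)) = 125*(12/61 - 37*I*√26/13) = 1500/61 - 4625*I*√26/13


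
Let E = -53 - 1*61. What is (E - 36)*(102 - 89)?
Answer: -1950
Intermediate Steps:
E = -114 (E = -53 - 61 = -114)
(E - 36)*(102 - 89) = (-114 - 36)*(102 - 89) = -150*13 = -1950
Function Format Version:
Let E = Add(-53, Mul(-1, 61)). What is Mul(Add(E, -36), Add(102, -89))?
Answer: -1950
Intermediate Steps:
E = -114 (E = Add(-53, -61) = -114)
Mul(Add(E, -36), Add(102, -89)) = Mul(Add(-114, -36), Add(102, -89)) = Mul(-150, 13) = -1950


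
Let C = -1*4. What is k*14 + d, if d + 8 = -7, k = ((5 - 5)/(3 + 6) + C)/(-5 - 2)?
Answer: -7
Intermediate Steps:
C = -4
k = 4/7 (k = ((5 - 5)/(3 + 6) - 4)/(-5 - 2) = (0/9 - 4)/(-7) = (0*(⅑) - 4)*(-⅐) = (0 - 4)*(-⅐) = -4*(-⅐) = 4/7 ≈ 0.57143)
d = -15 (d = -8 - 7 = -15)
k*14 + d = (4/7)*14 - 15 = 8 - 15 = -7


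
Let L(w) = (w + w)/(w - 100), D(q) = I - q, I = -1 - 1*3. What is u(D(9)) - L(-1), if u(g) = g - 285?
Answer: -30100/101 ≈ -298.02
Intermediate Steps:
I = -4 (I = -1 - 3 = -4)
D(q) = -4 - q
u(g) = -285 + g
L(w) = 2*w/(-100 + w) (L(w) = (2*w)/(-100 + w) = 2*w/(-100 + w))
u(D(9)) - L(-1) = (-285 + (-4 - 1*9)) - 2*(-1)/(-100 - 1) = (-285 + (-4 - 9)) - 2*(-1)/(-101) = (-285 - 13) - 2*(-1)*(-1)/101 = -298 - 1*2/101 = -298 - 2/101 = -30100/101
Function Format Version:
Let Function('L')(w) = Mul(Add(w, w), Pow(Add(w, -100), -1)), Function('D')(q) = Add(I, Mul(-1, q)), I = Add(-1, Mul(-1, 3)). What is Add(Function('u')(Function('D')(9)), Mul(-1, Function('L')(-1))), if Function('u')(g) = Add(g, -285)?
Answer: Rational(-30100, 101) ≈ -298.02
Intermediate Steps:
I = -4 (I = Add(-1, -3) = -4)
Function('D')(q) = Add(-4, Mul(-1, q))
Function('u')(g) = Add(-285, g)
Function('L')(w) = Mul(2, w, Pow(Add(-100, w), -1)) (Function('L')(w) = Mul(Mul(2, w), Pow(Add(-100, w), -1)) = Mul(2, w, Pow(Add(-100, w), -1)))
Add(Function('u')(Function('D')(9)), Mul(-1, Function('L')(-1))) = Add(Add(-285, Add(-4, Mul(-1, 9))), Mul(-1, Mul(2, -1, Pow(Add(-100, -1), -1)))) = Add(Add(-285, Add(-4, -9)), Mul(-1, Mul(2, -1, Pow(-101, -1)))) = Add(Add(-285, -13), Mul(-1, Mul(2, -1, Rational(-1, 101)))) = Add(-298, Mul(-1, Rational(2, 101))) = Add(-298, Rational(-2, 101)) = Rational(-30100, 101)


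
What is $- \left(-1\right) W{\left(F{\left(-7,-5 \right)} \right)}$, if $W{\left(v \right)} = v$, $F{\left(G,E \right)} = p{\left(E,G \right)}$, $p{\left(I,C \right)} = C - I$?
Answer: $-2$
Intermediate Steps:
$F{\left(G,E \right)} = G - E$
$- \left(-1\right) W{\left(F{\left(-7,-5 \right)} \right)} = - \left(-1\right) \left(-7 - -5\right) = - \left(-1\right) \left(-7 + 5\right) = - \left(-1\right) \left(-2\right) = \left(-1\right) 2 = -2$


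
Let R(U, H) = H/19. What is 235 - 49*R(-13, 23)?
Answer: 3338/19 ≈ 175.68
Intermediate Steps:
R(U, H) = H/19 (R(U, H) = H*(1/19) = H/19)
235 - 49*R(-13, 23) = 235 - 49*23/19 = 235 - 1127/19 = 3338/19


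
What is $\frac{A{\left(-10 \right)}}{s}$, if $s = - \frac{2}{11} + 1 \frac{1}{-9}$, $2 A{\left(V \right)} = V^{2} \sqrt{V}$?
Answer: $- \frac{4950 i \sqrt{10}}{29} \approx - 539.77 i$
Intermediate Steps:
$A{\left(V \right)} = \frac{V^{\frac{5}{2}}}{2}$ ($A{\left(V \right)} = \frac{V^{2} \sqrt{V}}{2} = \frac{V^{\frac{5}{2}}}{2}$)
$s = - \frac{29}{99}$ ($s = \left(-2\right) \frac{1}{11} + 1 \left(- \frac{1}{9}\right) = - \frac{2}{11} - \frac{1}{9} = - \frac{29}{99} \approx -0.29293$)
$\frac{A{\left(-10 \right)}}{s} = \frac{\frac{1}{2} \left(-10\right)^{\frac{5}{2}}}{- \frac{29}{99}} = \frac{100 i \sqrt{10}}{2} \left(- \frac{99}{29}\right) = 50 i \sqrt{10} \left(- \frac{99}{29}\right) = - \frac{4950 i \sqrt{10}}{29}$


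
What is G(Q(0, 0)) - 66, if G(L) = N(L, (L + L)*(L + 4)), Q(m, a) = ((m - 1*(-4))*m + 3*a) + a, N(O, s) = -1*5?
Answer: -71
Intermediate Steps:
N(O, s) = -5
Q(m, a) = 4*a + m*(4 + m) (Q(m, a) = ((m + 4)*m + 3*a) + a = ((4 + m)*m + 3*a) + a = (m*(4 + m) + 3*a) + a = (3*a + m*(4 + m)) + a = 4*a + m*(4 + m))
G(L) = -5
G(Q(0, 0)) - 66 = -5 - 66 = -71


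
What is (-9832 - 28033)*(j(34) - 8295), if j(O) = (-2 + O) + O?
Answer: 311591085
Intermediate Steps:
j(O) = -2 + 2*O
(-9832 - 28033)*(j(34) - 8295) = (-9832 - 28033)*((-2 + 2*34) - 8295) = -37865*((-2 + 68) - 8295) = -37865*(66 - 8295) = -37865*(-8229) = 311591085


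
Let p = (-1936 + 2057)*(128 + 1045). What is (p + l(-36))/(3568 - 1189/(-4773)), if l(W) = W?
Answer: 677274381/17031253 ≈ 39.767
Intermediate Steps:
p = 141933 (p = 121*1173 = 141933)
(p + l(-36))/(3568 - 1189/(-4773)) = (141933 - 36)/(3568 - 1189/(-4773)) = 141897/(3568 - 1189*(-1/4773)) = 141897/(3568 + 1189/4773) = 141897/(17031253/4773) = 141897*(4773/17031253) = 677274381/17031253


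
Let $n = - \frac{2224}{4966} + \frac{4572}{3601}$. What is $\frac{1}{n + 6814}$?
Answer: $\frac{687791}{4687173102} \approx 0.00014674$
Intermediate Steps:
$n = \frac{565228}{687791}$ ($n = \left(-2224\right) \frac{1}{4966} + 4572 \cdot \frac{1}{3601} = - \frac{1112}{2483} + \frac{4572}{3601} = \frac{565228}{687791} \approx 0.8218$)
$\frac{1}{n + 6814} = \frac{1}{\frac{565228}{687791} + 6814} = \frac{1}{\frac{4687173102}{687791}} = \frac{687791}{4687173102}$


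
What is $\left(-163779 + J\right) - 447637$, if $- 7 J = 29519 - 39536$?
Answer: $-609985$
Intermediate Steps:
$J = 1431$ ($J = - \frac{29519 - 39536}{7} = \left(- \frac{1}{7}\right) \left(-10017\right) = 1431$)
$\left(-163779 + J\right) - 447637 = \left(-163779 + 1431\right) - 447637 = -162348 - 447637 = -609985$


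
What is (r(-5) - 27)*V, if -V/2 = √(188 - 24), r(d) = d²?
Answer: 8*√41 ≈ 51.225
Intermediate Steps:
V = -4*√41 (V = -2*√(188 - 24) = -4*√41 ≈ -25.612)
(r(-5) - 27)*V = ((-5)² - 27)*(-4*√41) = (25 - 27)*(-4*√41) = -(-8)*√41 = 8*√41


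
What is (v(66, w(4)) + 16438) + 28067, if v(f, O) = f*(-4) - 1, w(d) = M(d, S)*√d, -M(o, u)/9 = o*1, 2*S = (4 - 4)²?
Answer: 44240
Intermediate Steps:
S = 0 (S = (4 - 4)²/2 = (½)*0² = (½)*0 = 0)
M(o, u) = -9*o
w(d) = -9*d^(3/2) (w(d) = (-9*d)*√d = -9*d^(3/2))
v(f, O) = -1 - 4*f (v(f, O) = -4*f - 1 = -1 - 4*f)
(v(66, w(4)) + 16438) + 28067 = ((-1 - 4*66) + 16438) + 28067 = ((-1 - 264) + 16438) + 28067 = (-265 + 16438) + 28067 = 16173 + 28067 = 44240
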